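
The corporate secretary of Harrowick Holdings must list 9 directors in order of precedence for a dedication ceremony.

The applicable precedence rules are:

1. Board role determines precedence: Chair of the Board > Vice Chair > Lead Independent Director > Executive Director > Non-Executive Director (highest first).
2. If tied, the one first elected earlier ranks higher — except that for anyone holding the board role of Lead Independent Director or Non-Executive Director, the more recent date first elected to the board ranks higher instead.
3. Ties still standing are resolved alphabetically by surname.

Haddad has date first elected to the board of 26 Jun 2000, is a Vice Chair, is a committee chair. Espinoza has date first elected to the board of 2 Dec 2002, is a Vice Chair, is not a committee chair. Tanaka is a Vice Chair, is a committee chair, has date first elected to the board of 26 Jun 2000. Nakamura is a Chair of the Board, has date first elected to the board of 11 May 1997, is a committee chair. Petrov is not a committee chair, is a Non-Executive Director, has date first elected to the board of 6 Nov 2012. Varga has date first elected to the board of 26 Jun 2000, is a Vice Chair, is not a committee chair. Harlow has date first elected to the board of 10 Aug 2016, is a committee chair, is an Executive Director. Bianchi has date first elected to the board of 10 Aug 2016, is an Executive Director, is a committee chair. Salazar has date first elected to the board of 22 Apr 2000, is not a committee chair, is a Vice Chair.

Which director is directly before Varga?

By board role: Nakamura (Chair of the Board); then Salazar, Haddad, Tanaka, Varga and Espinoza (Vice Chair); then Bianchi and Harlow (Executive Director); then Petrov (Non-Executive Director).
Among Salazar, Haddad, Tanaka, Varga and Espinoza, by date first elected to the board (earlier first): Salazar (22 Apr 2000) before Haddad, Tanaka and Varga (26 Jun 2000) before Espinoza (2 Dec 2002).
Among Haddad, Tanaka and Varga, alphabetically by surname: Haddad before Tanaka before Varga.
Bianchi and Harlow both have date first elected to the board 10 Aug 2016, so the next rule applies.
Among Bianchi and Harlow, alphabetically by surname: Bianchi before Harlow.
Order: Nakamura, Salazar, Haddad, Tanaka, Varga, Espinoza, Bianchi, Harlow, Petrov.

Tanaka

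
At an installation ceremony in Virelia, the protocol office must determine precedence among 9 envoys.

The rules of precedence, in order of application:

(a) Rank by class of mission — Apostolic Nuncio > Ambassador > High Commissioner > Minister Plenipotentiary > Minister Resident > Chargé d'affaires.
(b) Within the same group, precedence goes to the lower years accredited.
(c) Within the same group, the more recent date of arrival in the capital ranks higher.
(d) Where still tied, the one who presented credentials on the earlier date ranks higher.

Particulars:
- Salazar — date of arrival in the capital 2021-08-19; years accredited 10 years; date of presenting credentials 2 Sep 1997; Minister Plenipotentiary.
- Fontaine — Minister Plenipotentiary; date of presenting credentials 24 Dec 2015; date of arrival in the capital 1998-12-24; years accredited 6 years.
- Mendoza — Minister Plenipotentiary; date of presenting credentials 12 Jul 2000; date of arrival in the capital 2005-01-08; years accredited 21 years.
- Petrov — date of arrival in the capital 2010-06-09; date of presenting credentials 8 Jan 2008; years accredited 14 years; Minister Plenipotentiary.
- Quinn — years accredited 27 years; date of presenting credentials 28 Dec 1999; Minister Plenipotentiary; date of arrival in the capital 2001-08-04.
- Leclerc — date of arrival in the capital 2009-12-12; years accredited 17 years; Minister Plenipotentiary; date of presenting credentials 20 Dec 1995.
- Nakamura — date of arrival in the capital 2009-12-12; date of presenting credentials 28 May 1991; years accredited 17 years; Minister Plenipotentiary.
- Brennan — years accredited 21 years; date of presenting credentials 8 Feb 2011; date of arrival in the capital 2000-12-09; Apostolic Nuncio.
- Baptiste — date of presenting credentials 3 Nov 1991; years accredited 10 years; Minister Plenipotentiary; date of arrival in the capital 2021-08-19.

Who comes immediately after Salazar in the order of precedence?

Petrov

By class of mission: Brennan (Apostolic Nuncio); then Fontaine, Baptiste, Salazar, Petrov, Nakamura, Leclerc, Mendoza and Quinn (Minister Plenipotentiary).
Among Fontaine, Baptiste, Salazar, Petrov, Nakamura, Leclerc, Mendoza and Quinn, by years accredited (lower first): Fontaine (6 years) before Baptiste and Salazar (10 years) before Petrov (14 years) before Nakamura and Leclerc (17 years) before Mendoza (21 years) before Quinn (27 years).
Baptiste and Salazar both have date of arrival in the capital 2021-08-19, so the next rule applies.
Among Baptiste and Salazar, by date of presenting credentials (earlier first): Baptiste (3 Nov 1991) before Salazar (2 Sep 1997).
Nakamura and Leclerc both have date of arrival in the capital 2009-12-12, so the next rule applies.
Among Nakamura and Leclerc, by date of presenting credentials (earlier first): Nakamura (28 May 1991) before Leclerc (20 Dec 1995).
Order: Brennan, Fontaine, Baptiste, Salazar, Petrov, Nakamura, Leclerc, Mendoza, Quinn.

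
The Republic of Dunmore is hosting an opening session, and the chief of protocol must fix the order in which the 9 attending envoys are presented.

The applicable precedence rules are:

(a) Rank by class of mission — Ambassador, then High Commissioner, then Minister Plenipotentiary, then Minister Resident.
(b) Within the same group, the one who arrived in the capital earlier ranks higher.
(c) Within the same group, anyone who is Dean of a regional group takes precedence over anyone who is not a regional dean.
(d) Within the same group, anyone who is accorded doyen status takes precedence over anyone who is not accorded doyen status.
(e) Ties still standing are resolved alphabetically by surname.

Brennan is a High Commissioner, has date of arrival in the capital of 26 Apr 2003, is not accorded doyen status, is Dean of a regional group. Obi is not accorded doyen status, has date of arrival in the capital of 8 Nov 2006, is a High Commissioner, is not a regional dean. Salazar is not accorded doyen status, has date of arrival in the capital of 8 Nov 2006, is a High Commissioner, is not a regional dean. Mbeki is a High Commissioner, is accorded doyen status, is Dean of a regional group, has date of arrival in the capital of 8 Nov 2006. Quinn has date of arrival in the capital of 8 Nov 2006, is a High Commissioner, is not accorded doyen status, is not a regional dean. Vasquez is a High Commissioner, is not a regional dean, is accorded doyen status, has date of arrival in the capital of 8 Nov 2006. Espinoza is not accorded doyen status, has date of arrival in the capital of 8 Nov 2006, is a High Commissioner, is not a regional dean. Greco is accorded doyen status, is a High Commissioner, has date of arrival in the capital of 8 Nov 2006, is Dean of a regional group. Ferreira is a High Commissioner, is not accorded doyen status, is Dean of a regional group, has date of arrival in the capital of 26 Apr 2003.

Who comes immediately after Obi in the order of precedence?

Quinn

By class of mission: Brennan, Ferreira, Greco, Mbeki, Vasquez, Espinoza, Obi, Quinn and Salazar (High Commissioner).
Among Brennan, Ferreira, Greco, Mbeki, Vasquez, Espinoza, Obi, Quinn and Salazar, by date of arrival in the capital (earlier first): Brennan and Ferreira (26 Apr 2003) before Greco, Mbeki, Vasquez, Espinoza, Obi, Quinn and Salazar (8 Nov 2006).
Brennan and Ferreira are each Dean of a regional group, so the next rule applies.
Brennan and Ferreira are each not accorded doyen status, so the next rule applies.
Among Brennan and Ferreira, alphabetically by surname: Brennan before Ferreira.
Among Greco, Mbeki, Vasquez, Espinoza, Obi, Quinn and Salazar, Dean of a regional group before not a regional dean: Greco and Mbeki (Dean of a regional group) before Vasquez, Espinoza, Obi, Quinn and Salazar (not a regional dean).
Greco and Mbeki are each accorded doyen status, so the next rule applies.
Among Greco and Mbeki, alphabetically by surname: Greco before Mbeki.
Among Vasquez, Espinoza, Obi, Quinn and Salazar, accorded doyen status before not accorded doyen status: Vasquez (accorded doyen status) before Espinoza, Obi, Quinn and Salazar (not accorded doyen status).
Among Espinoza, Obi, Quinn and Salazar, alphabetically by surname: Espinoza before Obi before Quinn before Salazar.
Order: Brennan, Ferreira, Greco, Mbeki, Vasquez, Espinoza, Obi, Quinn, Salazar.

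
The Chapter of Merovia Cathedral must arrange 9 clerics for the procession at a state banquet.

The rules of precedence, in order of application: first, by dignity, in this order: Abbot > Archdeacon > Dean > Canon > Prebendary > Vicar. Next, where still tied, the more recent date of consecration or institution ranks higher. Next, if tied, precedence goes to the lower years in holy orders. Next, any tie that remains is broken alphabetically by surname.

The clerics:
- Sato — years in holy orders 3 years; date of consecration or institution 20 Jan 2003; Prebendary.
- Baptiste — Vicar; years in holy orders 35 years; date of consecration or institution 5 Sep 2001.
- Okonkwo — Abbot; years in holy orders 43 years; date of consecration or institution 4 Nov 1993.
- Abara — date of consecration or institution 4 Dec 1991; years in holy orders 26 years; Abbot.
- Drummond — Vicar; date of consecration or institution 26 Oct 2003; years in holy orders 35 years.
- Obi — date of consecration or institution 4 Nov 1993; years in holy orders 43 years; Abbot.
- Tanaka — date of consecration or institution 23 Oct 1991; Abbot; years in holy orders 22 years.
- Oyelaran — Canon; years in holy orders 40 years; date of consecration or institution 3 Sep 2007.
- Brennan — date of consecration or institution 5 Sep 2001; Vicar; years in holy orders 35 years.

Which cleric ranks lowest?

Brennan

By dignity: Obi, Okonkwo, Abara and Tanaka (Abbot); then Oyelaran (Canon); then Sato (Prebendary); then Drummond, Baptiste and Brennan (Vicar).
Among Obi, Okonkwo, Abara and Tanaka, by date of consecration or institution (later first): Obi and Okonkwo (4 Nov 1993) before Abara (4 Dec 1991) before Tanaka (23 Oct 1991).
Obi and Okonkwo both have years in holy orders 43 years, so the next rule applies.
Among Obi and Okonkwo, alphabetically by surname: Obi before Okonkwo.
Among Drummond, Baptiste and Brennan, by date of consecration or institution (later first): Drummond (26 Oct 2003) before Baptiste and Brennan (5 Sep 2001).
Baptiste and Brennan both have years in holy orders 35 years, so the next rule applies.
Among Baptiste and Brennan, alphabetically by surname: Baptiste before Brennan.
Order: Obi, Okonkwo, Abara, Tanaka, Oyelaran, Sato, Drummond, Baptiste, Brennan.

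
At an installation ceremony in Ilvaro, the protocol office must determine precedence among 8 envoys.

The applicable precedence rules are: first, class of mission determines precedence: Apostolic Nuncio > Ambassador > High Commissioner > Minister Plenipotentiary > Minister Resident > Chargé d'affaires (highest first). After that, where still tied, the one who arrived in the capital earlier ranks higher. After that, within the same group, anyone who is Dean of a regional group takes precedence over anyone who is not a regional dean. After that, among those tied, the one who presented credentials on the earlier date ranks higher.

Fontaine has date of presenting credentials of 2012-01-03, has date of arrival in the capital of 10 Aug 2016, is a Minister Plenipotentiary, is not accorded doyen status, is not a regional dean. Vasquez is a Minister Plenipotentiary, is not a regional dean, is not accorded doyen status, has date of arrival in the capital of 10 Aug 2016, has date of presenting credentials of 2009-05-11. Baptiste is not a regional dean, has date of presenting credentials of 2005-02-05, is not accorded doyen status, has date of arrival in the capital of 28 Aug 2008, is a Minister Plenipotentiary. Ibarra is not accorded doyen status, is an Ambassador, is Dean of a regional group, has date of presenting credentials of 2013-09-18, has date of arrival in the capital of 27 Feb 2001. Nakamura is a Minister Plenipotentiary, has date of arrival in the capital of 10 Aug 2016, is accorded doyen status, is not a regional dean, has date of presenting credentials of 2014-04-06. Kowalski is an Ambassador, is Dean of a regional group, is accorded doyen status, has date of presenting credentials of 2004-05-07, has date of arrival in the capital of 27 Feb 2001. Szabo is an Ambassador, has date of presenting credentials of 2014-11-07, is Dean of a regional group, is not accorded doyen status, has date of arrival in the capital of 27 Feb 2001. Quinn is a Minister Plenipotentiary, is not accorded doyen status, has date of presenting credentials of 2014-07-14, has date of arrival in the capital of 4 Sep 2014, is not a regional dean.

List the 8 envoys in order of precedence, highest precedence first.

Kowalski, Ibarra, Szabo, Baptiste, Quinn, Vasquez, Fontaine, Nakamura

By class of mission: Kowalski, Ibarra and Szabo (Ambassador); then Baptiste, Quinn, Vasquez, Fontaine and Nakamura (Minister Plenipotentiary).
Kowalski, Ibarra and Szabo all have date of arrival in the capital 27 Feb 2001, so the next rule applies.
Kowalski, Ibarra and Szabo are each Dean of a regional group, so the next rule applies.
Among Kowalski, Ibarra and Szabo, by date of presenting credentials (earlier first): Kowalski (2004-05-07) before Ibarra (2013-09-18) before Szabo (2014-11-07).
Among Baptiste, Quinn, Vasquez, Fontaine and Nakamura, by date of arrival in the capital (earlier first): Baptiste (28 Aug 2008) before Quinn (4 Sep 2014) before Vasquez, Fontaine and Nakamura (10 Aug 2016).
Vasquez, Fontaine and Nakamura are each not a regional dean, so the next rule applies.
Among Vasquez, Fontaine and Nakamura, by date of presenting credentials (earlier first): Vasquez (2009-05-11) before Fontaine (2012-01-03) before Nakamura (2014-04-06).
Full order: Kowalski, Ibarra, Szabo, Baptiste, Quinn, Vasquez, Fontaine, Nakamura.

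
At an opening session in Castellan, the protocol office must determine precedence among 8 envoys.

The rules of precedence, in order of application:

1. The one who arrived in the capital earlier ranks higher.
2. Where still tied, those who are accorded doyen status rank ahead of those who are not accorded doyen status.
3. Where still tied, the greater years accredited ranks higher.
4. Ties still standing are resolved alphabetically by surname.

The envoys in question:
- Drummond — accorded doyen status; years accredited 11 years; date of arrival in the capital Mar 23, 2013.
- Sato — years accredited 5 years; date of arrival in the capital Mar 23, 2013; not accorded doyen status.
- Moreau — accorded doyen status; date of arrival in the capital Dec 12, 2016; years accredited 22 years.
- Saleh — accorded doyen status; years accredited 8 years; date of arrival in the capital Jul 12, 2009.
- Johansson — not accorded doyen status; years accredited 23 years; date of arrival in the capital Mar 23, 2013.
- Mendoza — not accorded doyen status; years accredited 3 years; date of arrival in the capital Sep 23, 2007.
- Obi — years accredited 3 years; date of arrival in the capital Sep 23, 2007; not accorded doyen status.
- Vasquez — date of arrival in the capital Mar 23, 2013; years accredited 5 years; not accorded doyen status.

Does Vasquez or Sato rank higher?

By date of arrival in the capital (earlier first): Mendoza and Obi (both Sep 23, 2007); then Saleh (Jul 12, 2009); then Drummond, Johansson, Sato and Vasquez (each Mar 23, 2013); then Moreau (Dec 12, 2016).
Mendoza and Obi are each not accorded doyen status, so the next rule applies.
Mendoza and Obi both have years accredited 3 years, so the next rule applies.
Among Mendoza and Obi, alphabetically by surname: Mendoza before Obi.
Among Drummond, Johansson, Sato and Vasquez, accorded doyen status before not accorded doyen status: Drummond (accorded doyen status) before Johansson, Sato and Vasquez (not accorded doyen status).
Among Johansson, Sato and Vasquez, by years accredited (higher first): Johansson (23 years) before Sato and Vasquez (5 years).
Among Sato and Vasquez, alphabetically by surname: Sato before Vasquez.
So Sato takes precedence.

Sato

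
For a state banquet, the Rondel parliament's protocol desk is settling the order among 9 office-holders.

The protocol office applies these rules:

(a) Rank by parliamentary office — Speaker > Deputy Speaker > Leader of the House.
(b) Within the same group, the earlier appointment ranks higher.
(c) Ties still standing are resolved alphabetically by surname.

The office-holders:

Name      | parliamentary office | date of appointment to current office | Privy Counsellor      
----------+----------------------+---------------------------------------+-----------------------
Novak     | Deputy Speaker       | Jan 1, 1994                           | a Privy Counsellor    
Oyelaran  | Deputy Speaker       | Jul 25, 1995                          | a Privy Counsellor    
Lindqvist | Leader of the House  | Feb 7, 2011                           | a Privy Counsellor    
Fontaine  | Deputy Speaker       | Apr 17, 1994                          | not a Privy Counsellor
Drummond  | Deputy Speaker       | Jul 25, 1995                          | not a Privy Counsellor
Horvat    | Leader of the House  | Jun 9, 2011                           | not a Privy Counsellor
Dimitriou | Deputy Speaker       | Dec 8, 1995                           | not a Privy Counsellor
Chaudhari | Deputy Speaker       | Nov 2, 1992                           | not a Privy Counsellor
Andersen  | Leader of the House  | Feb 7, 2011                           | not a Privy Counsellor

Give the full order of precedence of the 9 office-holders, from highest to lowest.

By parliamentary office: Chaudhari, Novak, Fontaine, Drummond, Oyelaran and Dimitriou (Deputy Speaker); then Andersen, Lindqvist and Horvat (Leader of the House).
Among Chaudhari, Novak, Fontaine, Drummond, Oyelaran and Dimitriou, by date of appointment to current office (earlier first): Chaudhari (Nov 2, 1992) before Novak (Jan 1, 1994) before Fontaine (Apr 17, 1994) before Drummond and Oyelaran (Jul 25, 1995) before Dimitriou (Dec 8, 1995).
Among Drummond and Oyelaran, alphabetically by surname: Drummond before Oyelaran.
Among Andersen, Lindqvist and Horvat, by date of appointment to current office (earlier first): Andersen and Lindqvist (Feb 7, 2011) before Horvat (Jun 9, 2011).
Among Andersen and Lindqvist, alphabetically by surname: Andersen before Lindqvist.
Full order: Chaudhari, Novak, Fontaine, Drummond, Oyelaran, Dimitriou, Andersen, Lindqvist, Horvat.

Chaudhari, Novak, Fontaine, Drummond, Oyelaran, Dimitriou, Andersen, Lindqvist, Horvat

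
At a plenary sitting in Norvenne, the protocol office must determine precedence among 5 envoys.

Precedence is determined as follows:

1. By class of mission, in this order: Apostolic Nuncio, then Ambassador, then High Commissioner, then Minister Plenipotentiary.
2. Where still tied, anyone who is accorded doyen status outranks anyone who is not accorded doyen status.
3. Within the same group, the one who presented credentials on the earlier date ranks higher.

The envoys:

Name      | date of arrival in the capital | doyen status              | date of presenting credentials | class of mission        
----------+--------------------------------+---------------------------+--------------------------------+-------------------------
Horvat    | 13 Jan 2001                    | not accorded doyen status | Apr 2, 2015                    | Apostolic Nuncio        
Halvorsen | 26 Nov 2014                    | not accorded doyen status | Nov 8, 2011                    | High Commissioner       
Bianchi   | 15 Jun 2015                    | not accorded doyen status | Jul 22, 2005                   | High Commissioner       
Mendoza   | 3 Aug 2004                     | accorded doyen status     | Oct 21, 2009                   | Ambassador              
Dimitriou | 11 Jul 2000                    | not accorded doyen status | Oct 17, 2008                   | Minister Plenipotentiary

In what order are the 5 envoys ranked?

By class of mission: Horvat (Apostolic Nuncio); then Mendoza (Ambassador); then Bianchi and Halvorsen (High Commissioner); then Dimitriou (Minister Plenipotentiary).
Bianchi and Halvorsen are each not accorded doyen status, so the next rule applies.
Among Bianchi and Halvorsen, by date of presenting credentials (earlier first): Bianchi (Jul 22, 2005) before Halvorsen (Nov 8, 2011).
Full order: Horvat, Mendoza, Bianchi, Halvorsen, Dimitriou.

Horvat, Mendoza, Bianchi, Halvorsen, Dimitriou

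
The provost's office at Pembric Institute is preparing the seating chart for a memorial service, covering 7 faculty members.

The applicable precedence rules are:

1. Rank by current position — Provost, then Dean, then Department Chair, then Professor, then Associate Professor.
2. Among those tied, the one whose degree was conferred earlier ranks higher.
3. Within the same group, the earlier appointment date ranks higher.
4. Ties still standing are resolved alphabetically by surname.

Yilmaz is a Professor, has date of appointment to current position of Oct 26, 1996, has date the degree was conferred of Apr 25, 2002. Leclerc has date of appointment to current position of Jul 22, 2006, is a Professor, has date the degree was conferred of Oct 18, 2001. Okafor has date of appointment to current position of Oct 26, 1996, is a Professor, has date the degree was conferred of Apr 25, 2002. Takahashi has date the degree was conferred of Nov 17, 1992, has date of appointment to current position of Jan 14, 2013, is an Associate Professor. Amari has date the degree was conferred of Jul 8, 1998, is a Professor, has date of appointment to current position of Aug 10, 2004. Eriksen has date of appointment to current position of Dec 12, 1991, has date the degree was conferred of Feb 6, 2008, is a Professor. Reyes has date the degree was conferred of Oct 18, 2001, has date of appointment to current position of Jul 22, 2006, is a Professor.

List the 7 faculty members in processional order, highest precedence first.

Amari, Leclerc, Reyes, Okafor, Yilmaz, Eriksen, Takahashi

By current position: Amari, Leclerc, Reyes, Okafor, Yilmaz and Eriksen (Professor); then Takahashi (Associate Professor).
Among Amari, Leclerc, Reyes, Okafor, Yilmaz and Eriksen, by date the degree was conferred (earlier first): Amari (Jul 8, 1998) before Leclerc and Reyes (Oct 18, 2001) before Okafor and Yilmaz (Apr 25, 2002) before Eriksen (Feb 6, 2008).
Leclerc and Reyes both have date of appointment to current position Jul 22, 2006, so the next rule applies.
Among Leclerc and Reyes, alphabetically by surname: Leclerc before Reyes.
Okafor and Yilmaz both have date of appointment to current position Oct 26, 1996, so the next rule applies.
Among Okafor and Yilmaz, alphabetically by surname: Okafor before Yilmaz.
Full order: Amari, Leclerc, Reyes, Okafor, Yilmaz, Eriksen, Takahashi.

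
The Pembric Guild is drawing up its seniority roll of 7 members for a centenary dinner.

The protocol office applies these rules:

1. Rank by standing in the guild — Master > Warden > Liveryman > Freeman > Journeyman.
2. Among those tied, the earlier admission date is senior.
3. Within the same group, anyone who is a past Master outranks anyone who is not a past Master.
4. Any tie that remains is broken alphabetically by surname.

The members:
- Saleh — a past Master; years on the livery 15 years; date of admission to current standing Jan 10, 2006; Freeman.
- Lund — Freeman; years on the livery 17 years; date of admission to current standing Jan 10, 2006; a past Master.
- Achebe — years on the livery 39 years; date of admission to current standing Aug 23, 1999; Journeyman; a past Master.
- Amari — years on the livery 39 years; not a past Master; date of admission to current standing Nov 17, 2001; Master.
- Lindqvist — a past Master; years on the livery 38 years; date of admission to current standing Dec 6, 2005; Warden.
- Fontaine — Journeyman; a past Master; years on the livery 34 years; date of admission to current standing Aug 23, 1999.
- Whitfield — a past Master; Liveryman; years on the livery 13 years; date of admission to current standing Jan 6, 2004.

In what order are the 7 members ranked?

By standing in the guild: Amari (Master); then Lindqvist (Warden); then Whitfield (Liveryman); then Lund and Saleh (Freeman); then Achebe and Fontaine (Journeyman).
Lund and Saleh both have date of admission to current standing Jan 10, 2006, so the next rule applies.
Lund and Saleh are each a past Master, so the next rule applies.
Among Lund and Saleh, alphabetically by surname: Lund before Saleh.
Achebe and Fontaine both have date of admission to current standing Aug 23, 1999, so the next rule applies.
Achebe and Fontaine are each a past Master, so the next rule applies.
Among Achebe and Fontaine, alphabetically by surname: Achebe before Fontaine.
Full order: Amari, Lindqvist, Whitfield, Lund, Saleh, Achebe, Fontaine.

Amari, Lindqvist, Whitfield, Lund, Saleh, Achebe, Fontaine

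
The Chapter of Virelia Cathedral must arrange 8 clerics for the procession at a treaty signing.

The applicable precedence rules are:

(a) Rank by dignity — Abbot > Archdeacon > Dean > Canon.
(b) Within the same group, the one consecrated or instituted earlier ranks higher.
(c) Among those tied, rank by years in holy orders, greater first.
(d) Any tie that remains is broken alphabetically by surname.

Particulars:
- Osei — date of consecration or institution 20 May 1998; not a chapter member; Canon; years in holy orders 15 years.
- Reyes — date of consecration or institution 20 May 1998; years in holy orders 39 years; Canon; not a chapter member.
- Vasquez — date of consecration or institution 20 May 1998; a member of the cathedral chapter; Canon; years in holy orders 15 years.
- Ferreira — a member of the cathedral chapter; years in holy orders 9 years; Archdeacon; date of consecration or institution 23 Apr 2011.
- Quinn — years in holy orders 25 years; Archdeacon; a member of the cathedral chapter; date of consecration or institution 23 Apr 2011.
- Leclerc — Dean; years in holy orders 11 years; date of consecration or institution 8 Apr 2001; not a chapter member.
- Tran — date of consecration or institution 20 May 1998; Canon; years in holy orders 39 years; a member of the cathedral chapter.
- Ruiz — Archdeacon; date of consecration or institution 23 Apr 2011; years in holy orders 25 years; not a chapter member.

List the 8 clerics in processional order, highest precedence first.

Quinn, Ruiz, Ferreira, Leclerc, Reyes, Tran, Osei, Vasquez

By dignity: Quinn, Ruiz and Ferreira (Archdeacon); then Leclerc (Dean); then Reyes, Tran, Osei and Vasquez (Canon).
Quinn, Ruiz and Ferreira all have date of consecration or institution 23 Apr 2011, so the next rule applies.
Among Quinn, Ruiz and Ferreira, by years in holy orders (higher first): Quinn and Ruiz (25 years) before Ferreira (9 years).
Among Quinn and Ruiz, alphabetically by surname: Quinn before Ruiz.
Reyes, Tran, Osei and Vasquez all have date of consecration or institution 20 May 1998, so the next rule applies.
Among Reyes, Tran, Osei and Vasquez, by years in holy orders (higher first): Reyes and Tran (39 years) before Osei and Vasquez (15 years).
Among Reyes and Tran, alphabetically by surname: Reyes before Tran.
Among Osei and Vasquez, alphabetically by surname: Osei before Vasquez.
Full order: Quinn, Ruiz, Ferreira, Leclerc, Reyes, Tran, Osei, Vasquez.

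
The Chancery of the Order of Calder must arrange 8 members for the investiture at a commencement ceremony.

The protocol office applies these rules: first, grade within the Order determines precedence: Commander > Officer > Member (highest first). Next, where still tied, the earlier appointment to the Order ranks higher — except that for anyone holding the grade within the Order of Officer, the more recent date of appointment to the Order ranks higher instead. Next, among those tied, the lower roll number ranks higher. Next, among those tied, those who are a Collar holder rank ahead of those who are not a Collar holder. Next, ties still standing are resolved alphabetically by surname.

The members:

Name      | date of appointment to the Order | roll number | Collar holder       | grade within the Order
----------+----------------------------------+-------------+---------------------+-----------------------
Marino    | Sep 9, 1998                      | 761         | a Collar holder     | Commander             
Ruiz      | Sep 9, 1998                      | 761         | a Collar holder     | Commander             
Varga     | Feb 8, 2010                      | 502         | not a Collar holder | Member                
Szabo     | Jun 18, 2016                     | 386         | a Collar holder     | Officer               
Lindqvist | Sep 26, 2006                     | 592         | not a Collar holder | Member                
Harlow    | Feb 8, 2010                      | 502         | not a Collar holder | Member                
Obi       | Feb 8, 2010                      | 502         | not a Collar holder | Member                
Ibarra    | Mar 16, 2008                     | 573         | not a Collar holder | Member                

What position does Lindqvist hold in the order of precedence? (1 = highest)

4

By grade within the Order: Marino and Ruiz (Commander); then Szabo (Officer); then Lindqvist, Ibarra, Harlow, Obi and Varga (Member).
Marino and Ruiz both have date of appointment to the Order Sep 9, 1998, so the next rule applies.
Marino and Ruiz both have roll number 761, so the next rule applies.
Marino and Ruiz are each a Collar holder, so the next rule applies.
Among Marino and Ruiz, alphabetically by surname: Marino before Ruiz.
Among Lindqvist, Ibarra, Harlow, Obi and Varga, by date of appointment to the Order (earlier first): Lindqvist (Sep 26, 2006) before Ibarra (Mar 16, 2008) before Harlow, Obi and Varga (Feb 8, 2010).
Harlow, Obi and Varga all have roll number 502, so the next rule applies.
Harlow, Obi and Varga are each not a Collar holder, so the next rule applies.
Among Harlow, Obi and Varga, alphabetically by surname: Harlow before Obi before Varga.
Order: Marino, Ruiz, Szabo, Lindqvist, Ibarra, Harlow, Obi, Varga. So position 4.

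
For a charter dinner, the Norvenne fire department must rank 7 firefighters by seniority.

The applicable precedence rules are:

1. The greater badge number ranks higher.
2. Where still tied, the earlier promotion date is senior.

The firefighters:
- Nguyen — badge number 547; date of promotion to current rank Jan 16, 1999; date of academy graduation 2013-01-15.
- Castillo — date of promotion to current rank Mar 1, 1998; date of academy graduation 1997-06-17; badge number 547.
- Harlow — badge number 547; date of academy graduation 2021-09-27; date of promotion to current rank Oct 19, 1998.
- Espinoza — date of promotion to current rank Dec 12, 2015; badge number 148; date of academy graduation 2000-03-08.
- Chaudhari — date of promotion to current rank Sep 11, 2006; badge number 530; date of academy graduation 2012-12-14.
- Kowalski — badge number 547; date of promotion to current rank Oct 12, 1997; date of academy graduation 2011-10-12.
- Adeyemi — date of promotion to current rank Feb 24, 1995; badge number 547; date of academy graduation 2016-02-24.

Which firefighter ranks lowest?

By badge number (higher first): Adeyemi, Kowalski, Castillo, Harlow and Nguyen (each 547); then Chaudhari (530); then Espinoza (148).
Among Adeyemi, Kowalski, Castillo, Harlow and Nguyen, by date of promotion to current rank (earlier first): Adeyemi (Feb 24, 1995) before Kowalski (Oct 12, 1997) before Castillo (Mar 1, 1998) before Harlow (Oct 19, 1998) before Nguyen (Jan 16, 1999).
Order: Adeyemi, Kowalski, Castillo, Harlow, Nguyen, Chaudhari, Espinoza.

Espinoza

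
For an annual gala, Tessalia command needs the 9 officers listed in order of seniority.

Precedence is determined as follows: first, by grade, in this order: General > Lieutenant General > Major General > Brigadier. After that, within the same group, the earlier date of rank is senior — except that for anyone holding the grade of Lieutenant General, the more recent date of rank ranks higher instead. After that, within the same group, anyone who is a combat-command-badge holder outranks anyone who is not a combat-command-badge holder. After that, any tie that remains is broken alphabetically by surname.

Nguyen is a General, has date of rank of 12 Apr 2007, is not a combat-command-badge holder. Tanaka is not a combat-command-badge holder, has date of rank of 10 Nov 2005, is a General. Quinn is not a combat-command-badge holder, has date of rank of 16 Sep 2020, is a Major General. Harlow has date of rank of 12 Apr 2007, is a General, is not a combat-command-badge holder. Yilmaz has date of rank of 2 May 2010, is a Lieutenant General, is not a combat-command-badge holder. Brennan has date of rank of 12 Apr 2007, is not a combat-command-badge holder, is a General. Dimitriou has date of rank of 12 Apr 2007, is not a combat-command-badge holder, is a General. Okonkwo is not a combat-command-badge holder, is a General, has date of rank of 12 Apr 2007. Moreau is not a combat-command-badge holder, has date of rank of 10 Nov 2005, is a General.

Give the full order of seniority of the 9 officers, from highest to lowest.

Moreau, Tanaka, Brennan, Dimitriou, Harlow, Nguyen, Okonkwo, Yilmaz, Quinn

By grade: Moreau, Tanaka, Brennan, Dimitriou, Harlow, Nguyen and Okonkwo (General); then Yilmaz (Lieutenant General); then Quinn (Major General).
Among Moreau, Tanaka, Brennan, Dimitriou, Harlow, Nguyen and Okonkwo, by date of rank (earlier first): Moreau and Tanaka (10 Nov 2005) before Brennan, Dimitriou, Harlow, Nguyen and Okonkwo (12 Apr 2007).
Moreau and Tanaka are each not a combat-command-badge holder, so the next rule applies.
Among Moreau and Tanaka, alphabetically by surname: Moreau before Tanaka.
Brennan, Dimitriou, Harlow, Nguyen and Okonkwo are each not a combat-command-badge holder, so the next rule applies.
Among Brennan, Dimitriou, Harlow, Nguyen and Okonkwo, alphabetically by surname: Brennan before Dimitriou before Harlow before Nguyen before Okonkwo.
Full order: Moreau, Tanaka, Brennan, Dimitriou, Harlow, Nguyen, Okonkwo, Yilmaz, Quinn.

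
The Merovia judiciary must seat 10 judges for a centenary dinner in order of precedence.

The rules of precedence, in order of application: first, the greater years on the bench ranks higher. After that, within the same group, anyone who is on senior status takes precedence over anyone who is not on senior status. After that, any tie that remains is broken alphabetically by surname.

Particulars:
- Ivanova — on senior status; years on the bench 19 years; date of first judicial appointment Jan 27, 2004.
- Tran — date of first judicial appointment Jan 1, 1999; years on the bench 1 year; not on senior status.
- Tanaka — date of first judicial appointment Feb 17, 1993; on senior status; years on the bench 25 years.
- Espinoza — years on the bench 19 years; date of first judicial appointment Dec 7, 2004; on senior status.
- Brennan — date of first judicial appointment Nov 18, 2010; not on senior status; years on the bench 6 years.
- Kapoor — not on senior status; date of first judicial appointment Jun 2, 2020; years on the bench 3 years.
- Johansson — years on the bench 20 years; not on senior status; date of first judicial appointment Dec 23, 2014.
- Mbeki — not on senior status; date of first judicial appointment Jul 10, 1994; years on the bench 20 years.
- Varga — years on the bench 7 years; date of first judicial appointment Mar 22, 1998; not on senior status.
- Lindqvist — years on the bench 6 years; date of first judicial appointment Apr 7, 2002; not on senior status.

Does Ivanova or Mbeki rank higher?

By years on the bench (higher first): Tanaka (25 years); then Johansson and Mbeki (both 20 years); then Espinoza and Ivanova (both 19 years); then Varga (7 years); then Brennan and Lindqvist (both 6 years); then Kapoor (3 years); then Tran (1 year).
Johansson and Mbeki are each not on senior status, so the next rule applies.
Among Johansson and Mbeki, alphabetically by surname: Johansson before Mbeki.
Espinoza and Ivanova are each on senior status, so the next rule applies.
Among Espinoza and Ivanova, alphabetically by surname: Espinoza before Ivanova.
Brennan and Lindqvist are each not on senior status, so the next rule applies.
Among Brennan and Lindqvist, alphabetically by surname: Brennan before Lindqvist.
So Mbeki takes precedence.

Mbeki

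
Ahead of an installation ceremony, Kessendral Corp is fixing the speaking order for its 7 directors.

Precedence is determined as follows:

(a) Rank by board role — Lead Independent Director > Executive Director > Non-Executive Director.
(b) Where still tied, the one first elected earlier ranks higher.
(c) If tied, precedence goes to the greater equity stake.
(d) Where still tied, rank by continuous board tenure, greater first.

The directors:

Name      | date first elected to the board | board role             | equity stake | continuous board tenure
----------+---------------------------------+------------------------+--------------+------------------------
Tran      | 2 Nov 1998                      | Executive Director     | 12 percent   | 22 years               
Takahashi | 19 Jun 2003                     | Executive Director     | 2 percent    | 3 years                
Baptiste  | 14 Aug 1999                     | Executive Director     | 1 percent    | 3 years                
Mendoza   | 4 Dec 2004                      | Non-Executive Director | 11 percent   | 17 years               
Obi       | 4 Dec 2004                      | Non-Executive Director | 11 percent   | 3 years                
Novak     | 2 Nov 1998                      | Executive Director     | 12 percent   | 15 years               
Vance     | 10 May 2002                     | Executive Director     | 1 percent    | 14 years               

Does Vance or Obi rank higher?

Vance

By board role: Tran, Novak, Baptiste, Vance and Takahashi (Executive Director); then Mendoza and Obi (Non-Executive Director).
Among Tran, Novak, Baptiste, Vance and Takahashi, by date first elected to the board (earlier first): Tran and Novak (2 Nov 1998) before Baptiste (14 Aug 1999) before Vance (10 May 2002) before Takahashi (19 Jun 2003).
Tran and Novak both have equity stake 12 percent, so the next rule applies.
Among Tran and Novak, by continuous board tenure (higher first): Tran (22 years) before Novak (15 years).
Mendoza and Obi both have date first elected to the board 4 Dec 2004, so the next rule applies.
Mendoza and Obi both have equity stake 11 percent, so the next rule applies.
Among Mendoza and Obi, by continuous board tenure (higher first): Mendoza (17 years) before Obi (3 years).
So Vance takes precedence.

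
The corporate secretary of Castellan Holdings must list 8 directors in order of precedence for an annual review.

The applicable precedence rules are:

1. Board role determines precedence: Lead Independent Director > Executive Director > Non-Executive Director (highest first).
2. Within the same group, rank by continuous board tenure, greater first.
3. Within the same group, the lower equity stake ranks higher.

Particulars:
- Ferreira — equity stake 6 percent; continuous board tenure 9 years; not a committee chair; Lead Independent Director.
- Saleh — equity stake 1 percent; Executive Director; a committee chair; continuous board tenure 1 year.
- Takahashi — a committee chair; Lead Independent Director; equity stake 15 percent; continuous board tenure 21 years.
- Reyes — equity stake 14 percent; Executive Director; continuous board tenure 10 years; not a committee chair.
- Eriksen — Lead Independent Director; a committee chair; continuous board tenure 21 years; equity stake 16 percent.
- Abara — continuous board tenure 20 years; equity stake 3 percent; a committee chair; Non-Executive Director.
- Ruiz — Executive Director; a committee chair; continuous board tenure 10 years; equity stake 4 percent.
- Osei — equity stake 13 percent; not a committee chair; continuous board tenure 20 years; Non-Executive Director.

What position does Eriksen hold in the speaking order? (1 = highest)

2

By board role: Takahashi, Eriksen and Ferreira (Lead Independent Director); then Ruiz, Reyes and Saleh (Executive Director); then Abara and Osei (Non-Executive Director).
Among Takahashi, Eriksen and Ferreira, by continuous board tenure (higher first): Takahashi and Eriksen (21 years) before Ferreira (9 years).
Among Takahashi and Eriksen, by equity stake (lower first): Takahashi (15 percent) before Eriksen (16 percent).
Among Ruiz, Reyes and Saleh, by continuous board tenure (higher first): Ruiz and Reyes (10 years) before Saleh (1 year).
Among Ruiz and Reyes, by equity stake (lower first): Ruiz (4 percent) before Reyes (14 percent).
Abara and Osei both have continuous board tenure 20 years, so the next rule applies.
Among Abara and Osei, by equity stake (lower first): Abara (3 percent) before Osei (13 percent).
Order: Takahashi, Eriksen, Ferreira, Ruiz, Reyes, Saleh, Abara, Osei. So position 2.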